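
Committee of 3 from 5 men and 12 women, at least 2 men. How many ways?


Count by #men:
  2M,1W: C(5,2)×C(12,1)=120
  3M,0W: C(5,3)×C(12,0)=10
Total = 130

130


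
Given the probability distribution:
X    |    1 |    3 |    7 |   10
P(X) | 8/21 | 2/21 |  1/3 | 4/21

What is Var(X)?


E[X] = 103/21
E[X²] = 769/21
Var(X) = E[X²] - (E[X])² = 769/21 - 10609/441 = 5540/441

Var(X) = 5540/441 ≈ 12.5624


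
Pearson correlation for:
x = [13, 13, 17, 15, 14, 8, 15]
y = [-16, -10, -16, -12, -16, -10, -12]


n=7, Σx=95, Σy=-92, Σxy=-1274, Σx²=1337, Σy²=1256
r = (7×(-1274) - 95×(-92))/√((7×1337 - 95²)(7×1256 - (-92)²))
= -178/√(334×328) = -178/√109552 ≈ -178/330.9864 ≈ -0.5378

r ≈ -0.5378


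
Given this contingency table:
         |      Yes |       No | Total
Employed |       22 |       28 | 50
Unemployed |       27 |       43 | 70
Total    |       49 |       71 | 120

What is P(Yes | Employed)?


P(Yes | Employed) = 22/(22+28) = 22/50 = 11/25

P(Yes|Employed) = 11/25 ≈ 44.00%


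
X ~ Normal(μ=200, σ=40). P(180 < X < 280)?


z₁=(180-200)/40=-0.5, z₂=(280-200)/40=2.0
P = Φ(2.0) - Φ(-0.5) = 0.977250 - 0.308538 = 0.668712 ≈ 0.6687

P(180 < X < 280) ≈ 0.6687


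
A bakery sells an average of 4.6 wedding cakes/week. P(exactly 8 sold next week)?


Poisson(λ=4.6): P(X=8) = e^(-λ)×λ^k/k!
= e^(-4.6) × 4.6^8 / 8!
≈ 0.01005183574 × 200476.122319 / 40320 ≈ 0.049979

P(X=8) ≈ 0.049979 ≈ 5.00%


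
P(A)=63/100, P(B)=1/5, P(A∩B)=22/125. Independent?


P(A)×P(B) = 63/500
P(A∩B) = 22/125
Not equal → NOT independent

No, not independent


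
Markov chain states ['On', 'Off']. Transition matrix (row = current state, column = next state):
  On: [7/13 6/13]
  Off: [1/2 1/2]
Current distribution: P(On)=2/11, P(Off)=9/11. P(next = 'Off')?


P(next=Off) = Σᵢ P(now=i)×P(i→Off)
= 2/11×6/13 + 9/11×1/2
= 12/143 + 9/22 = 141/286

P = 141/286 ≈ 0.4930


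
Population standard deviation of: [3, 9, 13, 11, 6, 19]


Mean = 61/6
  (3-61/6)²=1849/36
  (9-61/6)²=49/36
  (13-61/6)²=289/36
  (11-61/6)²=25/36
  (6-61/6)²=625/36
  (19-61/6)²=2809/36
Σ(x-μ)² = 941/6
σ² = (941/6)/6 = 941/36

σ = √(941/36) ≈ 5.1126


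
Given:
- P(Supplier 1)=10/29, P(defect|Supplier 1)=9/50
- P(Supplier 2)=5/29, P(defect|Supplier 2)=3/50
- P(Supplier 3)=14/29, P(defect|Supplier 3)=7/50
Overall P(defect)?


P(B) = Σ P(B|Aᵢ)×P(Aᵢ)
  9/50×10/29 = 9/145
  3/50×5/29 = 3/290
  7/50×14/29 = 49/725
Sum = 7/50

P(defect) = 7/50 ≈ 14.00%


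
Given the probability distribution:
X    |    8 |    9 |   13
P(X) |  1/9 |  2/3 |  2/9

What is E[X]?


E[X] = Σ x·P(X=x)
= (8)×(1/9) + (9)×(2/3) + (13)×(2/9)
= 88/9

E[X] = 88/9


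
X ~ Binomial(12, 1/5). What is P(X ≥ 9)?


P(X ≥ 9) = Σ P(X=i) for i=9..12
P(X=9) = 2816/48828125
P(X=10) = 1056/244140625
P(X=11) = 48/244140625
P(X=12) = 1/244140625
Sum = 3037/48828125

P(X ≥ 9) = 3037/48828125 ≈ 0.01%


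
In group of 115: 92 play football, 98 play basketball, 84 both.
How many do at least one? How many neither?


|A∪B| = 92+98-84 = 106
Neither = 115-106 = 9

At least one: 106; Neither: 9


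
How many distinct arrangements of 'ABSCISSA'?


Letters: 8, freq: {'A': 2, 'B': 1, 'S': 3, 'C': 1, 'I': 1}
8!/(2!×1!×3!×1!×1!) = 40320/12 = 3360

3360


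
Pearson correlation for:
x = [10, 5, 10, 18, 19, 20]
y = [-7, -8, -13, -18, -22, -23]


n=6, Σx=82, Σy=-91, Σxy=-1442, Σx²=1310, Σy²=1619
r = (6×(-1442) - 82×(-91))/√((6×1310 - 82²)(6×1619 - (-91)²))
= -1190/√(1136×1433) = -1190/√1627888 ≈ -1190/1275.8871 ≈ -0.9327

r ≈ -0.9327


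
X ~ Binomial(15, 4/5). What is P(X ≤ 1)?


P(X ≤ 1) = Σ P(X=i) for i=0..1
P(X=0) = 1/30517578125
P(X=1) = 12/6103515625
Sum = 61/30517578125

P(X ≤ 1) = 61/30517578125 ≈ 0.00%


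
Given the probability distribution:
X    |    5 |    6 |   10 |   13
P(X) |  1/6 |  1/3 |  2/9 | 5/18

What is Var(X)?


E[X] = 26/3
E[X²] = 256/3
Var(X) = E[X²] - (E[X])² = 256/3 - 676/9 = 92/9

Var(X) = 92/9 ≈ 10.2222


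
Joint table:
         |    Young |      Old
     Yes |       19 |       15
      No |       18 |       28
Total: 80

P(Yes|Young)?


P(Yes|Young) = 19/(19+18) = 19/37

P = 19/37 ≈ 51.35%


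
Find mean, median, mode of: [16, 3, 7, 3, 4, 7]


Sorted: [3, 3, 4, 7, 7, 16]
Mean = 40/6 = 20/3
Median = 11/2
Freq: {16: 1, 3: 2, 7: 2, 4: 1}
Mode: [3, 7]

Mean=20/3, Median=11/2, Mode=[3, 7]


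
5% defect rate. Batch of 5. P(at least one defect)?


P(all good) = (19/20)^5 = 2476099/3200000
P(≥1 defect) = 723901/3200000

P = 723901/3200000 ≈ 22.62%


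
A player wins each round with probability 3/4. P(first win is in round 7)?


Geometric: P(X=7) = (1-p)^(k-1)×p = (1/4)^6×3/4 = 3/16384

P(X=7) = 3/16384 ≈ 0.02%


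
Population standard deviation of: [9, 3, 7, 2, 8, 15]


Mean = 44/6 = 22/3
  (9-22/3)²=25/9
  (3-22/3)²=169/9
  (7-22/3)²=1/9
  (2-22/3)²=256/9
  (8-22/3)²=4/9
  (15-22/3)²=529/9
Σ(x-μ)² = 328/3
σ² = (328/3)/6 = 164/9

σ = √(164/9) ≈ 4.2687


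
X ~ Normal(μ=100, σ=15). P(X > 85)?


z = (85-100)/15 = -1.0
P(X > 85) = 1 - P(Z ≤ -1.0) = 1 - 0.1587 = 0.8413

P(X > 85) ≈ 0.8413


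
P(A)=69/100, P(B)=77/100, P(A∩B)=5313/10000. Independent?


P(A)×P(B) = 5313/10000
P(A∩B) = 5313/10000
Equal ✓ → Independent

Yes, independent


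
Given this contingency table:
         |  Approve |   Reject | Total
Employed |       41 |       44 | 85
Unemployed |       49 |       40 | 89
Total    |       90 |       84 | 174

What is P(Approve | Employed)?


P(Approve | Employed) = 41/(41+44) = 41/85

P(Approve|Employed) = 41/85 ≈ 48.24%


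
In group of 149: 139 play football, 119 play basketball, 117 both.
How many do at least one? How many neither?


|A∪B| = 139+119-117 = 141
Neither = 149-141 = 8

At least one: 141; Neither: 8


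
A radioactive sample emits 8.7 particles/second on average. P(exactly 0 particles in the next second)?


Poisson(λ=8.7): P(X=0) = e^(-λ)×λ^k/k!
= e^(-8.7) × 8.7^0 / 0!
≈ 0.000166585811 × 1 / 1 ≈ 0.000167

P(X=0) ≈ 0.000167 ≈ 0.02%


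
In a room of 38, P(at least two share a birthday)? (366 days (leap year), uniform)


P(all different) = Π(366-i)/366 for i=0..37
= 0.136703
P(match) = 1 - 0.136703 = 0.863297

P ≈ 0.8633 ≈ 86.33%


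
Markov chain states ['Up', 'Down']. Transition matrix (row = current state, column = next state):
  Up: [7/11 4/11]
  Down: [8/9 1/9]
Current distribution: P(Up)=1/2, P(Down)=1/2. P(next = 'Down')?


P(next=Down) = Σᵢ P(now=i)×P(i→Down)
= 1/2×4/11 + 1/2×1/9
= 2/11 + 1/18 = 47/198

P = 47/198 ≈ 0.2374


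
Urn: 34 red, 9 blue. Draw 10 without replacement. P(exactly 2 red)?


Hypergeometric: C(34,2)×C(9,8)/C(43,10)
= 561×9/1917334783 = 297/112784399

P(X=2) = 297/112784399 ≈ 0.00%


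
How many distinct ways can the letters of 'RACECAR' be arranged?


Letters: 7, freq: {'R': 2, 'A': 2, 'C': 2, 'E': 1}
7!/(2!×2!×2!×1!) = 5040/8 = 630

630


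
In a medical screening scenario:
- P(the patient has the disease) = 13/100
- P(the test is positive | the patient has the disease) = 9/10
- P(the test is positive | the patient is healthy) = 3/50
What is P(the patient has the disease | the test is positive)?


Using Bayes' theorem:
P(A|B) = P(B|A)·P(A) / P(B)

P(the test is positive) = 9/10 × 13/100 + 3/50 × 87/100
= 117/1000 + 261/5000 = 423/2500

P(the patient has the disease|the test is positive) = (117/1000) / (423/2500) = 65/94

P(the patient has the disease|the test is positive) = 65/94 ≈ 69.15%


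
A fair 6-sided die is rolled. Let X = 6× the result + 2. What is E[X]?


E[die] = (1+6)/2 = 7/2
E[X] = 6×7/2 + 2 = 23

E[X] = 23


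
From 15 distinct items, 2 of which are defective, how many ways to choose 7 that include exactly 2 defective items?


Choose 2 of the 2 defective items and 5 of the other 13 items:
C(2,2)×C(13,5) = 1×1287 = 1287

1287


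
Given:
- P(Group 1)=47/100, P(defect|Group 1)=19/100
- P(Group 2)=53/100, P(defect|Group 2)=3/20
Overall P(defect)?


P(B) = Σ P(B|Aᵢ)×P(Aᵢ)
  19/100×47/100 = 893/10000
  3/20×53/100 = 159/2000
Sum = 211/1250

P(defect) = 211/1250 ≈ 16.88%


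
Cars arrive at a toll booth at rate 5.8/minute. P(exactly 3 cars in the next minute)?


Poisson(λ=5.8): P(X=3) = e^(-λ)×λ^k/k!
= e^(-5.8) × 5.8^3 / 3!
≈ 0.003027554745 × 195.112 / 6 ≈ 0.098452

P(X=3) ≈ 0.098452 ≈ 9.85%


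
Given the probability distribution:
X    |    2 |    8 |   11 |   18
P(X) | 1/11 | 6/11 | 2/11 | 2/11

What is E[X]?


E[X] = Σ x·P(X=x)
= (2)×(1/11) + (8)×(6/11) + (11)×(2/11) + (18)×(2/11)
= 108/11

E[X] = 108/11


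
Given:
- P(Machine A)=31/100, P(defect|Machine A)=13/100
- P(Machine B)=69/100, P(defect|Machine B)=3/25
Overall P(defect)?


P(B) = Σ P(B|Aᵢ)×P(Aᵢ)
  13/100×31/100 = 403/10000
  3/25×69/100 = 207/2500
Sum = 1231/10000

P(defect) = 1231/10000 ≈ 12.31%


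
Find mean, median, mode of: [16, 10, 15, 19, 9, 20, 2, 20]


Sorted: [2, 9, 10, 15, 16, 19, 20, 20]
Mean = 111/8
Median = 31/2
Freq: {16: 1, 10: 1, 15: 1, 19: 1, 9: 1, 20: 2, 2: 1}
Mode: [20]

Mean=111/8, Median=31/2, Mode=20


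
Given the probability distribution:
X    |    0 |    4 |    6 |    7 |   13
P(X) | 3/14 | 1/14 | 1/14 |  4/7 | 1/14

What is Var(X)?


E[X] = 79/14
E[X²] = 613/14
Var(X) = E[X²] - (E[X])² = 613/14 - 6241/196 = 2341/196

Var(X) = 2341/196 ≈ 11.9439


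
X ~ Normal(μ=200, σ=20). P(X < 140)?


z = (140-200)/20 = -3.0
P(Z < -3.0) = 0.0013

P(X < 140) ≈ 0.0013


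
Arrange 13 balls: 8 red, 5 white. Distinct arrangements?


13!/(8!×5!) = 1287

1287


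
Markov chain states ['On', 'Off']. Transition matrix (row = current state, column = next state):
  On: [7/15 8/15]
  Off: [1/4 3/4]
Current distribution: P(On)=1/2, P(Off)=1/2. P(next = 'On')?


P(next=On) = Σᵢ P(now=i)×P(i→On)
= 1/2×7/15 + 1/2×1/4
= 7/30 + 1/8 = 43/120

P = 43/120 ≈ 0.3583


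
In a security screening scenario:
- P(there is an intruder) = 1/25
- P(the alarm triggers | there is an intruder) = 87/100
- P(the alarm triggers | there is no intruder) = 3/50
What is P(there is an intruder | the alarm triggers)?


Using Bayes' theorem:
P(A|B) = P(B|A)·P(A) / P(B)

P(the alarm triggers) = 87/100 × 1/25 + 3/50 × 24/25
= 87/2500 + 36/625 = 231/2500

P(there is an intruder|the alarm triggers) = (87/2500) / (231/2500) = 29/77

P(there is an intruder|the alarm triggers) = 29/77 ≈ 37.66%


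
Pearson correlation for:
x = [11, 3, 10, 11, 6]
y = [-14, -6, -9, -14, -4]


n=5, Σx=41, Σy=-47, Σxy=-440, Σx²=387, Σy²=525
r = (5×(-440) - 41×(-47))/√((5×387 - 41²)(5×525 - (-47)²))
= -273/√(254×416) = -273/√105664 ≈ -273/325.0600 ≈ -0.8398

r ≈ -0.8398


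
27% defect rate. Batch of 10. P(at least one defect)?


P(all good) = (73/100)^10 = 4297625829703557649/100000000000000000000
P(≥1 defect) = 95702374170296442351/100000000000000000000

P = 95702374170296442351/100000000000000000000 ≈ 95.70%


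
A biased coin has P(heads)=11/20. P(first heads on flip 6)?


Geometric: P(X=6) = (1-p)^(k-1)×p = (9/20)^5×11/20 = 649539/64000000

P(X=6) = 649539/64000000 ≈ 1.01%


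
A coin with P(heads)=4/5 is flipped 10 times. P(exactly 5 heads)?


Binomial: P(X=5) = C(10,5)×p^5×(1-p)^5
= 252 × 1024/3125 × 1/3125 = 258048/9765625

P(X=5) = 258048/9765625 ≈ 2.64%


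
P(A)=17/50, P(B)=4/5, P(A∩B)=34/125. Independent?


P(A)×P(B) = 34/125
P(A∩B) = 34/125
Equal ✓ → Independent

Yes, independent


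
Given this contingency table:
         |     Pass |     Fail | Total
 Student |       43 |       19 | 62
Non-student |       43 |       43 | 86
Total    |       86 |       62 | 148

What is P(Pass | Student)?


P(Pass | Student) = 43/(43+19) = 43/62

P(Pass|Student) = 43/62 ≈ 69.35%


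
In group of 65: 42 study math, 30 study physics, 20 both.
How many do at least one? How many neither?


|A∪B| = 42+30-20 = 52
Neither = 65-52 = 13

At least one: 52; Neither: 13


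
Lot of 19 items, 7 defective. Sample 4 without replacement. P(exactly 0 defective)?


Hypergeometric: C(7,0)×C(12,4)/C(19,4)
= 1×495/3876 = 165/1292

P(X=0) = 165/1292 ≈ 12.77%


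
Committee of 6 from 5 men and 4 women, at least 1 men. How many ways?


Count by #men:
  2M,4W: C(5,2)×C(4,4)=10
  3M,3W: C(5,3)×C(4,3)=40
  4M,2W: C(5,4)×C(4,2)=30
  5M,1W: C(5,5)×C(4,1)=4
Total = 84

84


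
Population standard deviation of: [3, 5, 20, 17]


Mean = 45/4
  (3-45/4)²=1089/16
  (5-45/4)²=625/16
  (20-45/4)²=1225/16
  (17-45/4)²=529/16
Σ(x-μ)² = 867/4
σ² = (867/4)/4 = 867/16

σ = √(867/16) ≈ 7.3612


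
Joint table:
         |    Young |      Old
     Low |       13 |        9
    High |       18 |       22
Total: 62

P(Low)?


P(Low) = (13+9)/62 = 22/62 = 11/31

P(Low) = 11/31 ≈ 35.48%


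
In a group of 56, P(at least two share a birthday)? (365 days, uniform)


P(all different) = Π(365-i)/365 for i=0..55
= 0.011668
P(match) = 1 - 0.011668 = 0.988332

P ≈ 0.9883 ≈ 98.83%


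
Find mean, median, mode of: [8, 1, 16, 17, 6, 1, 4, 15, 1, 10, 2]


Sorted: [1, 1, 1, 2, 4, 6, 8, 10, 15, 16, 17]
Mean = 81/11
Median = 6
Freq: {8: 1, 1: 3, 16: 1, 17: 1, 6: 1, 4: 1, 15: 1, 10: 1, 2: 1}
Mode: [1]

Mean=81/11, Median=6, Mode=1


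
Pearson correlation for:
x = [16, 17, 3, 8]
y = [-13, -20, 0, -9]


n=4, Σx=44, Σy=-42, Σxy=-620, Σx²=618, Σy²=650
r = (4×(-620) - 44×(-42))/√((4×618 - 44²)(4×650 - (-42)²))
= -632/√(536×836) = -632/√448096 ≈ -632/669.3997 ≈ -0.9441

r ≈ -0.9441


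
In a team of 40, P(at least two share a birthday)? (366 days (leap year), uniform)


P(all different) = Π(366-i)/366 for i=0..39
= 0.109455
P(match) = 1 - 0.109455 = 0.890545

P ≈ 0.8905 ≈ 89.05%


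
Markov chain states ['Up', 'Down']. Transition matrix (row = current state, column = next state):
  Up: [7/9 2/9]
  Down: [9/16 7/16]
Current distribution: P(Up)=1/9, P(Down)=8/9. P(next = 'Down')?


P(next=Down) = Σᵢ P(now=i)×P(i→Down)
= 1/9×2/9 + 8/9×7/16
= 2/81 + 7/18 = 67/162

P = 67/162 ≈ 0.4136


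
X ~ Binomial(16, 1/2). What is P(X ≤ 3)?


P(X ≤ 3) = Σ P(X=i) for i=0..3
P(X=0) = 1/65536
P(X=1) = 1/4096
P(X=2) = 15/8192
P(X=3) = 35/4096
Sum = 697/65536

P(X ≤ 3) = 697/65536 ≈ 1.06%


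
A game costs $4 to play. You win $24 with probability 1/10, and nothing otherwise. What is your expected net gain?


E[gain] = (24-4)×1/10 + (-4)×9/10
= 2 - 18/5 = -8/5

Expected net gain = $-8/5 ≈ $-1.60


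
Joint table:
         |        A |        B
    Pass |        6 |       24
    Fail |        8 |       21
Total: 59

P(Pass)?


P(Pass) = (6+24)/59 = 30/59

P(Pass) = 30/59 ≈ 50.85%


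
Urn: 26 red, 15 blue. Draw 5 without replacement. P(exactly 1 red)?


Hypergeometric: C(26,1)×C(15,4)/C(41,5)
= 26×1365/749398 = 1365/28823

P(X=1) = 1365/28823 ≈ 4.74%


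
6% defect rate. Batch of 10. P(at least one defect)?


P(all good) = (47/50)^10 = 52599132235830049/97656250000000000
P(≥1 defect) = 45057117764169951/97656250000000000

P = 45057117764169951/97656250000000000 ≈ 46.14%


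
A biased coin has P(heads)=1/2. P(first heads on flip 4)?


Geometric: P(X=4) = (1-p)^(k-1)×p = (1/2)^3×1/2 = 1/16

P(X=4) = 1/16 ≈ 6.25%


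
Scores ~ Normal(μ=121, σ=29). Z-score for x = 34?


z = (x - μ)/σ = (34 - 121)/29 = -3.0

z = -3.0


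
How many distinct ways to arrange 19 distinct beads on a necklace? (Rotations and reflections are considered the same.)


Free circular arrangements: rotations and reflections both identified.
(n-1)!/2 = 18!/2 = 6402373705728000/2 = 3201186852864000

3201186852864000


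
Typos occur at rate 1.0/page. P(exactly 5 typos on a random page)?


Poisson(λ=1.0): P(X=5) = e^(-λ)×λ^k/k!
= e^(-1.0) × 1.0^5 / 5!
≈ 0.3678794412 × 1 / 120 ≈ 0.003066

P(X=5) ≈ 0.003066 ≈ 0.31%


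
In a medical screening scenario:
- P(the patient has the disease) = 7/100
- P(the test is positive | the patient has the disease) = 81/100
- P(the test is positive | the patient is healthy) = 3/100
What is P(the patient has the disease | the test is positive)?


Using Bayes' theorem:
P(A|B) = P(B|A)·P(A) / P(B)

P(the test is positive) = 81/100 × 7/100 + 3/100 × 93/100
= 567/10000 + 279/10000 = 423/5000

P(the patient has the disease|the test is positive) = (567/10000) / (423/5000) = 63/94

P(the patient has the disease|the test is positive) = 63/94 ≈ 67.02%


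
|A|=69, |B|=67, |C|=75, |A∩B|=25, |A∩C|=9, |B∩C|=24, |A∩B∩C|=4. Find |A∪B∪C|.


|A∪B∪C| = 69+67+75-25-9-24+4 = 157

|A∪B∪C| = 157


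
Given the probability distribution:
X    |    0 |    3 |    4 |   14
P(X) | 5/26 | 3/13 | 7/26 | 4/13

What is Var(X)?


E[X] = 79/13
E[X²] = 867/13
Var(X) = E[X²] - (E[X])² = 867/13 - 6241/169 = 5030/169

Var(X) = 5030/169 ≈ 29.7633


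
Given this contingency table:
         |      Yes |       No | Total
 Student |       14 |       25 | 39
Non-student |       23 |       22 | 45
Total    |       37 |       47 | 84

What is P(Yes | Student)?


P(Yes | Student) = 14/(14+25) = 14/39

P(Yes|Student) = 14/39 ≈ 35.90%


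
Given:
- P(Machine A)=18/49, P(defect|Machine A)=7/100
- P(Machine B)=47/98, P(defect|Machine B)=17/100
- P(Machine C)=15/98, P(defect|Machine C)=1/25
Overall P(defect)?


P(B) = Σ P(B|Aᵢ)×P(Aᵢ)
  7/100×18/49 = 9/350
  17/100×47/98 = 799/9800
  1/25×15/98 = 3/490
Sum = 1111/9800

P(defect) = 1111/9800 ≈ 11.34%


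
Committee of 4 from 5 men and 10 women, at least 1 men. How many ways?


Count by #men:
  1M,3W: C(5,1)×C(10,3)=600
  2M,2W: C(5,2)×C(10,2)=450
  3M,1W: C(5,3)×C(10,1)=100
  4M,0W: C(5,4)×C(10,0)=5
Total = 1155

1155


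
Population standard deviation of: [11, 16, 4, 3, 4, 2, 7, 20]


Mean = 67/8
  (11-67/8)²=441/64
  (16-67/8)²=3721/64
  (4-67/8)²=1225/64
  (3-67/8)²=1849/64
  (4-67/8)²=1225/64
  (2-67/8)²=2601/64
  (7-67/8)²=121/64
  (20-67/8)²=8649/64
Σ(x-μ)² = 2479/8
σ² = (2479/8)/8 = 2479/64

σ = √(2479/64) ≈ 6.2237


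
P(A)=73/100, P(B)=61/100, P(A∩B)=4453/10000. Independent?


P(A)×P(B) = 4453/10000
P(A∩B) = 4453/10000
Equal ✓ → Independent

Yes, independent


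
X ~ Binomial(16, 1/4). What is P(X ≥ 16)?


P(X ≥ 16) = Σ P(X=i) for i=16..16
P(X=16) = 1/4294967296
Sum = 1/4294967296

P(X ≥ 16) = 1/4294967296 ≈ 0.00%


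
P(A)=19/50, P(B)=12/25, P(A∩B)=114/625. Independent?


P(A)×P(B) = 114/625
P(A∩B) = 114/625
Equal ✓ → Independent

Yes, independent


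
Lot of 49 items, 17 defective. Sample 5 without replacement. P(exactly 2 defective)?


Hypergeometric: C(17,2)×C(32,3)/C(49,5)
= 136×4960/1906884 = 168640/476721

P(X=2) = 168640/476721 ≈ 35.37%


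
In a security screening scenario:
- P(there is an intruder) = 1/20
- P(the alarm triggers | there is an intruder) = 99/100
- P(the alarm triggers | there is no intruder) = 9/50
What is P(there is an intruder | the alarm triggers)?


Using Bayes' theorem:
P(A|B) = P(B|A)·P(A) / P(B)

P(the alarm triggers) = 99/100 × 1/20 + 9/50 × 19/20
= 99/2000 + 171/1000 = 441/2000

P(there is an intruder|the alarm triggers) = (99/2000) / (441/2000) = 11/49

P(there is an intruder|the alarm triggers) = 11/49 ≈ 22.45%


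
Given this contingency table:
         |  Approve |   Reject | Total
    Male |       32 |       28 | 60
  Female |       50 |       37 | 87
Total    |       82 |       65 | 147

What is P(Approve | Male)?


P(Approve | Male) = 32/(32+28) = 32/60 = 8/15

P(Approve|Male) = 8/15 ≈ 53.33%


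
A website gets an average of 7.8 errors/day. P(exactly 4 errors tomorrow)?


Poisson(λ=7.8): P(X=4) = e^(-λ)×λ^k/k!
= e^(-7.8) × 7.8^4 / 4!
≈ 0.000409734979 × 3701.5056 / 24 ≈ 0.063193

P(X=4) ≈ 0.063193 ≈ 6.32%


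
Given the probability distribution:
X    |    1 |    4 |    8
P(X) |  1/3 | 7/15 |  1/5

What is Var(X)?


E[X] = 19/5
E[X²] = 103/5
Var(X) = E[X²] - (E[X])² = 103/5 - 361/25 = 154/25

Var(X) = 154/25 ≈ 6.1600


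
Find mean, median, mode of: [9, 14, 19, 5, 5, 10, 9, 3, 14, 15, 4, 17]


Sorted: [3, 4, 5, 5, 9, 9, 10, 14, 14, 15, 17, 19]
Mean = 124/12 = 31/3
Median = 19/2
Freq: {9: 2, 14: 2, 19: 1, 5: 2, 10: 1, 3: 1, 15: 1, 4: 1, 17: 1}
Mode: [5, 9, 14]

Mean=31/3, Median=19/2, Mode=[5, 9, 14]


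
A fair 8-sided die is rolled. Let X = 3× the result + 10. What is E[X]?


E[die] = (1+8)/2 = 9/2
E[X] = 3×9/2 + 10 = 47/2

E[X] = 47/2


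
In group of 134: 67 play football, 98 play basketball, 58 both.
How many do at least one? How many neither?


|A∪B| = 67+98-58 = 107
Neither = 134-107 = 27

At least one: 107; Neither: 27


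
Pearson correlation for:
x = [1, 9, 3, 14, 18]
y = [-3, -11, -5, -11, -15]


n=5, Σx=45, Σy=-45, Σxy=-541, Σx²=611, Σy²=501
r = (5×(-541) - 45×(-45))/√((5×611 - 45²)(5×501 - (-45)²))
= -680/√(1030×480) = -680/√494400 ≈ -680/703.1358 ≈ -0.9671

r ≈ -0.9671


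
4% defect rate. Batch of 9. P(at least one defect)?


P(all good) = (24/25)^9 = 2641807540224/3814697265625
P(≥1 defect) = 1172889725401/3814697265625

P = 1172889725401/3814697265625 ≈ 30.75%


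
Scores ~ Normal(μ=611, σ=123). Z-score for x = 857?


z = (x - μ)/σ = (857 - 611)/123 = 2.0

z = 2.0


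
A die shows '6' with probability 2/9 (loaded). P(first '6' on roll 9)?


Geometric: P(X=9) = (1-p)^(k-1)×p = (7/9)^8×2/9 = 11529602/387420489

P(X=9) = 11529602/387420489 ≈ 2.98%


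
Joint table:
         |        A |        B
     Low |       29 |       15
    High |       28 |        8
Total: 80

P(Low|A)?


P(Low|A) = 29/(29+28) = 29/57

P = 29/57 ≈ 50.88%


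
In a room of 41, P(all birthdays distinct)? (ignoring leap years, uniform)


P(all different) = Π(365-i)/365 for i=0..40
= (365/365)×(364/365)×...×(325/365)
= 0.096848

P ≈ 0.0968 ≈ 9.68%


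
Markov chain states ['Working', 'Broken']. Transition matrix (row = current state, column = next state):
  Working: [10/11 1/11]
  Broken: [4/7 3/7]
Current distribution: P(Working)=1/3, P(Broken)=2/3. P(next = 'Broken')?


P(next=Broken) = Σᵢ P(now=i)×P(i→Broken)
= 1/3×1/11 + 2/3×3/7
= 1/33 + 2/7 = 73/231

P = 73/231 ≈ 0.3160


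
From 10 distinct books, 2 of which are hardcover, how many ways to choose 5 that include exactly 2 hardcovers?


Choose 2 of the 2 hardcovers and 3 of the other 8 books:
C(2,2)×C(8,3) = 1×56 = 56

56


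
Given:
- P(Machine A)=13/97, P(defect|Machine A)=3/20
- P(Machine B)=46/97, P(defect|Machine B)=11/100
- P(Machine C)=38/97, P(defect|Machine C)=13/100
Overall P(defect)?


P(B) = Σ P(B|Aᵢ)×P(Aᵢ)
  3/20×13/97 = 39/1940
  11/100×46/97 = 253/4850
  13/100×38/97 = 247/4850
Sum = 239/1940

P(defect) = 239/1940 ≈ 12.32%


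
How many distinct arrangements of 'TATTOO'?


Letters: 6, freq: {'T': 3, 'A': 1, 'O': 2}
6!/(3!×1!×2!) = 720/12 = 60

60


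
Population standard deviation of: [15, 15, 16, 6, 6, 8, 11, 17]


Mean = 94/8 = 47/4
  (15-47/4)²=169/16
  (15-47/4)²=169/16
  (16-47/4)²=289/16
  (6-47/4)²=529/16
  (6-47/4)²=529/16
  (8-47/4)²=225/16
  (11-47/4)²=9/16
  (17-47/4)²=441/16
Σ(x-μ)² = 295/2
σ² = (295/2)/8 = 295/16

σ = √(295/16) ≈ 4.2939


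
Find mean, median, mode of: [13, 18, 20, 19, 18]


Sorted: [13, 18, 18, 19, 20]
Mean = 88/5
Median = 18
Freq: {13: 1, 18: 2, 20: 1, 19: 1}
Mode: [18]

Mean=88/5, Median=18, Mode=18


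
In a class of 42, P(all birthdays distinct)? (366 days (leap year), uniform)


P(all different) = Π(366-i)/366 for i=0..41
= (366/366)×(365/366)×...×(325/366)
= 0.086572

P ≈ 0.0866 ≈ 8.66%


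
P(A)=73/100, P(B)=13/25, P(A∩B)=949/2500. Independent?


P(A)×P(B) = 949/2500
P(A∩B) = 949/2500
Equal ✓ → Independent

Yes, independent


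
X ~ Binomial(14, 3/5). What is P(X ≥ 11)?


P(X ≥ 11) = Σ P(X=i) for i=11..14
P(X=11) = 515852064/6103515625
P(X=12) = 193444524/6103515625
P(X=13) = 44641044/6103515625
P(X=14) = 4782969/6103515625
Sum = 758720601/6103515625

P(X ≥ 11) = 758720601/6103515625 ≈ 12.43%


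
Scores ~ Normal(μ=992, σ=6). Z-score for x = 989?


z = (x - μ)/σ = (989 - 992)/6 = -0.5

z = -0.5


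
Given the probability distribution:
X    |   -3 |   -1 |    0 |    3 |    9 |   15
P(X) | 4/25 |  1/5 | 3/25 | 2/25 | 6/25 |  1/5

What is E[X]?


E[X] = Σ x·P(X=x)
= (-3)×(4/25) + (-1)×(1/5) + (0)×(3/25) + (3)×(2/25) + (9)×(6/25) + (15)×(1/5)
= 118/25

E[X] = 118/25


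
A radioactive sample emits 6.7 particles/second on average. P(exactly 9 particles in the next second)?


Poisson(λ=6.7): P(X=9) = e^(-λ)×λ^k/k!
= e^(-6.7) × 6.7^9 / 9!
≈ 0.001230911903 × 27206534.3963 / 362880 ≈ 0.092286

P(X=9) ≈ 0.092286 ≈ 9.23%


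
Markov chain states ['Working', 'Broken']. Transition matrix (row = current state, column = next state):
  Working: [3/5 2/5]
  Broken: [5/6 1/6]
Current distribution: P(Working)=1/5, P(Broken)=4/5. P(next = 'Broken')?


P(next=Broken) = Σᵢ P(now=i)×P(i→Broken)
= 1/5×2/5 + 4/5×1/6
= 2/25 + 2/15 = 16/75

P = 16/75 ≈ 0.2133


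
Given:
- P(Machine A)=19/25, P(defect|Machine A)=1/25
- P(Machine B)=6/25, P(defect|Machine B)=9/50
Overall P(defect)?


P(B) = Σ P(B|Aᵢ)×P(Aᵢ)
  1/25×19/25 = 19/625
  9/50×6/25 = 27/625
Sum = 46/625

P(defect) = 46/625 ≈ 7.36%


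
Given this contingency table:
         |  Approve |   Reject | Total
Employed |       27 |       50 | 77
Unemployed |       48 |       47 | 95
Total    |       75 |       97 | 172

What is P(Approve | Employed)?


P(Approve | Employed) = 27/(27+50) = 27/77

P(Approve|Employed) = 27/77 ≈ 35.06%


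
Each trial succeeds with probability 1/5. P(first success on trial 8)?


Geometric: P(X=8) = (1-p)^(k-1)×p = (4/5)^7×1/5 = 16384/390625

P(X=8) = 16384/390625 ≈ 4.19%


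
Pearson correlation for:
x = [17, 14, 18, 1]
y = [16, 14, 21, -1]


n=4, Σx=50, Σy=50, Σxy=845, Σx²=810, Σy²=894
r = (4×845 - 50×50)/√((4×810 - 50²)(4×894 - 50²))
= 880/√(740×1076) = 880/√796240 ≈ 880/892.3228 ≈ 0.9862

r ≈ 0.9862


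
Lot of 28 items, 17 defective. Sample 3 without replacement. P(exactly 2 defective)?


Hypergeometric: C(17,2)×C(11,1)/C(28,3)
= 136×11/3276 = 374/819

P(X=2) = 374/819 ≈ 45.67%


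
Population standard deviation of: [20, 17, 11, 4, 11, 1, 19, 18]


Mean = 101/8
  (20-101/8)²=3481/64
  (17-101/8)²=1225/64
  (11-101/8)²=169/64
  (4-101/8)²=4761/64
  (11-101/8)²=169/64
  (1-101/8)²=8649/64
  (19-101/8)²=2601/64
  (18-101/8)²=1849/64
Σ(x-μ)² = 2863/8
σ² = (2863/8)/8 = 2863/64

σ = √(2863/64) ≈ 6.6884


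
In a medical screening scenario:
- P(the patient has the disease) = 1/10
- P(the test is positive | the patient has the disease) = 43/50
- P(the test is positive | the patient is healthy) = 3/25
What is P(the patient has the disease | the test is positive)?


Using Bayes' theorem:
P(A|B) = P(B|A)·P(A) / P(B)

P(the test is positive) = 43/50 × 1/10 + 3/25 × 9/10
= 43/500 + 27/250 = 97/500

P(the patient has the disease|the test is positive) = (43/500) / (97/500) = 43/97

P(the patient has the disease|the test is positive) = 43/97 ≈ 44.33%


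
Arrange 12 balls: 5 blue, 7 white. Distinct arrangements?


12!/(5!×7!) = 792

792


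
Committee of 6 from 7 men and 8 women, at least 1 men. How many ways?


Count by #men:
  1M,5W: C(7,1)×C(8,5)=392
  2M,4W: C(7,2)×C(8,4)=1470
  3M,3W: C(7,3)×C(8,3)=1960
  4M,2W: C(7,4)×C(8,2)=980
  5M,1W: C(7,5)×C(8,1)=168
  6M,0W: C(7,6)×C(8,0)=7
Total = 4977

4977


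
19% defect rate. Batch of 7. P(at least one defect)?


P(all good) = (81/100)^7 = 22876792454961/100000000000000
P(≥1 defect) = 77123207545039/100000000000000

P = 77123207545039/100000000000000 ≈ 77.12%


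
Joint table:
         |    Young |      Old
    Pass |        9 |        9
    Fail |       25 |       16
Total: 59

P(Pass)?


P(Pass) = (9+9)/59 = 18/59

P(Pass) = 18/59 ≈ 30.51%


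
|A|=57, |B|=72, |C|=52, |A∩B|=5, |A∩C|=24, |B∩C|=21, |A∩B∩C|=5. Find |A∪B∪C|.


|A∪B∪C| = 57+72+52-5-24-21+5 = 136

|A∪B∪C| = 136


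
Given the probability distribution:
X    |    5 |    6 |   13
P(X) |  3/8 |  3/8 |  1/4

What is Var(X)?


E[X] = 59/8
E[X²] = 521/8
Var(X) = E[X²] - (E[X])² = 521/8 - 3481/64 = 687/64

Var(X) = 687/64 ≈ 10.7344


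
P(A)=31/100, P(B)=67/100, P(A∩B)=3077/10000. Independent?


P(A)×P(B) = 2077/10000
P(A∩B) = 3077/10000
Not equal → NOT independent

No, not independent


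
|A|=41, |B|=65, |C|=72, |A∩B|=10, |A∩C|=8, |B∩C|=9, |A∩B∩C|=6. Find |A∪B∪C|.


|A∪B∪C| = 41+65+72-10-8-9+6 = 157

|A∪B∪C| = 157


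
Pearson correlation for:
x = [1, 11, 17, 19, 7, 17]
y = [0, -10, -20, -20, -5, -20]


n=6, Σx=72, Σy=-75, Σxy=-1205, Σx²=1110, Σy²=1325
r = (6×(-1205) - 72×(-75))/√((6×1110 - 72²)(6×1325 - (-75)²))
= -1830/√(1476×2325) = -1830/√3431700 ≈ -1830/1852.4848 ≈ -0.9879

r ≈ -0.9879


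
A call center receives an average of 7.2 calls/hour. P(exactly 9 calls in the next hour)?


Poisson(λ=7.2): P(X=9) = e^(-λ)×λ^k/k!
= e^(-7.2) × 7.2^9 / 9!
≈ 0.0007465858084 × 51998697.8142 / 362880 ≈ 0.106982

P(X=9) ≈ 0.106982 ≈ 10.70%


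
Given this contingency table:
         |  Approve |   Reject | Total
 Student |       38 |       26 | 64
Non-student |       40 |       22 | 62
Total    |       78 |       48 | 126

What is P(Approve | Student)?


P(Approve | Student) = 38/(38+26) = 38/64 = 19/32

P(Approve|Student) = 19/32 ≈ 59.38%


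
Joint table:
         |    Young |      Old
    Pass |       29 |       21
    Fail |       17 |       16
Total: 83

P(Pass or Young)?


P(Pass∨Young) = P(Pass) + P(Young) - P(Pass∧Young)
= (50 + 46 - 29)/83 = 67/83

P = 67/83 ≈ 80.72%


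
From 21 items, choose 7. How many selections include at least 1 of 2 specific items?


Complement: C(21,7) - C(19,7) = 116280 - 50388 = 65892

65892


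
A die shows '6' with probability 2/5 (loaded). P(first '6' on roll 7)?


Geometric: P(X=7) = (1-p)^(k-1)×p = (3/5)^6×2/5 = 1458/78125

P(X=7) = 1458/78125 ≈ 1.87%


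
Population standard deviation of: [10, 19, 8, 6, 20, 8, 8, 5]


Mean = 84/8 = 21/2
  (10-21/2)²=1/4
  (19-21/2)²=289/4
  (8-21/2)²=25/4
  (6-21/2)²=81/4
  (20-21/2)²=361/4
  (8-21/2)²=25/4
  (8-21/2)²=25/4
  (5-21/2)²=121/4
Σ(x-μ)² = 232
σ² = 232/8 = 29

σ = √(29) ≈ 5.3852


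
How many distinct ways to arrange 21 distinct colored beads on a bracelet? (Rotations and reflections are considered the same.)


Free circular arrangements: rotations and reflections both identified.
(n-1)!/2 = 20!/2 = 2432902008176640000/2 = 1216451004088320000

1216451004088320000


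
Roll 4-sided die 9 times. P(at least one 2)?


P(no 2)^9 = (3/4)^9 = 19683/262144
P(≥1) = 1 - 19683/262144 = 242461/262144

P = 242461/262144 ≈ 92.49%


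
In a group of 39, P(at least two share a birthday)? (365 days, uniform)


P(all different) = Π(365-i)/365 for i=0..38
= 0.121780
P(match) = 1 - 0.121780 = 0.878220

P ≈ 0.8782 ≈ 87.82%


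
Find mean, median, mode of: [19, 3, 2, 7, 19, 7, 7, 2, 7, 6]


Sorted: [2, 2, 3, 6, 7, 7, 7, 7, 19, 19]
Mean = 79/10
Median = 7
Freq: {19: 2, 3: 1, 2: 2, 7: 4, 6: 1}
Mode: [7]

Mean=79/10, Median=7, Mode=7


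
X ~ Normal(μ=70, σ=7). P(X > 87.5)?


z = (87.5-70)/7 = 2.5
P(X > 87.5) = 1 - P(Z ≤ 2.5) = 1 - 0.9938 = 0.0062

P(X > 87.5) ≈ 0.0062


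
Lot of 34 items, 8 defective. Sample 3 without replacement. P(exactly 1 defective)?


Hypergeometric: C(8,1)×C(26,2)/C(34,3)
= 8×325/5984 = 325/748

P(X=1) = 325/748 ≈ 43.45%


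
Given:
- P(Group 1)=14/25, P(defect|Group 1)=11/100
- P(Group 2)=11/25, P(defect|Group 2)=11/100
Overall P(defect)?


P(B) = Σ P(B|Aᵢ)×P(Aᵢ)
  11/100×14/25 = 77/1250
  11/100×11/25 = 121/2500
Sum = 11/100

P(defect) = 11/100 ≈ 11.00%


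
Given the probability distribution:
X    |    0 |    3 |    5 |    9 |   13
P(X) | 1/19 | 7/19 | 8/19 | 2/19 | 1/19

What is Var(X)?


E[X] = 92/19
E[X²] = 594/19
Var(X) = E[X²] - (E[X])² = 594/19 - 8464/361 = 2822/361

Var(X) = 2822/361 ≈ 7.8172


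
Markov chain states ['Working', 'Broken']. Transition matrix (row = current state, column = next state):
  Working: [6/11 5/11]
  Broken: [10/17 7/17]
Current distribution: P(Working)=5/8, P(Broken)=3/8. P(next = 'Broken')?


P(next=Broken) = Σᵢ P(now=i)×P(i→Broken)
= 5/8×5/11 + 3/8×7/17
= 25/88 + 21/136 = 82/187

P = 82/187 ≈ 0.4385


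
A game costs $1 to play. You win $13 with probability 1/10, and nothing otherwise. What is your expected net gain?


E[gain] = (13-1)×1/10 + (-1)×9/10
= 6/5 - 9/10 = 3/10

Expected net gain = $3/10 ≈ $0.30


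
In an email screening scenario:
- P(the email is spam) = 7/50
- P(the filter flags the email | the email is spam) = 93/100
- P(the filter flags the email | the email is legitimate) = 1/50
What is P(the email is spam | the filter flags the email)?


Using Bayes' theorem:
P(A|B) = P(B|A)·P(A) / P(B)

P(the filter flags the email) = 93/100 × 7/50 + 1/50 × 43/50
= 651/5000 + 43/2500 = 737/5000

P(the email is spam|the filter flags the email) = (651/5000) / (737/5000) = 651/737

P(the email is spam|the filter flags the email) = 651/737 ≈ 88.33%


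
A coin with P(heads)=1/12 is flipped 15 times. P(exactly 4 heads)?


Binomial: P(X=4) = C(15,4)×p^4×(1-p)^11
= 1365 × 1/20736 × 285311670611/743008370688 = 129816810128005/5135673858195456

P(X=4) = 129816810128005/5135673858195456 ≈ 2.53%


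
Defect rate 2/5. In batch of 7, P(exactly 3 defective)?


Binomial: P(X=3) = C(7,3)×p^3×(1-p)^4
= 35 × 8/125 × 81/625 = 4536/15625

P(X=3) = 4536/15625 ≈ 29.03%


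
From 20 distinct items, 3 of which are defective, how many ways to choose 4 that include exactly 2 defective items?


Choose 2 of the 3 defective items and 2 of the other 17 items:
C(3,2)×C(17,2) = 3×136 = 408

408


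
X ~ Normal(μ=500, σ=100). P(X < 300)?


z = (300-500)/100 = -2.0
P(Z < -2.0) = 0.0228

P(X < 300) ≈ 0.0228


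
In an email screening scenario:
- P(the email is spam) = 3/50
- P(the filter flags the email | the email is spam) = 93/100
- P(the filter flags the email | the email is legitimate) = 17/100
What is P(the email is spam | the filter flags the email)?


Using Bayes' theorem:
P(A|B) = P(B|A)·P(A) / P(B)

P(the filter flags the email) = 93/100 × 3/50 + 17/100 × 47/50
= 279/5000 + 799/5000 = 539/2500

P(the email is spam|the filter flags the email) = (279/5000) / (539/2500) = 279/1078

P(the email is spam|the filter flags the email) = 279/1078 ≈ 25.88%


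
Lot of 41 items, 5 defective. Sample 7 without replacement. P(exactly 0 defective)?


Hypergeometric: C(5,0)×C(36,7)/C(41,7)
= 1×8347680/22481940 = 139128/374699

P(X=0) = 139128/374699 ≈ 37.13%


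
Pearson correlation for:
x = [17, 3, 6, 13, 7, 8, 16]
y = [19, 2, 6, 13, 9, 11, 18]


n=7, Σx=70, Σy=78, Σxy=973, Σx²=872, Σy²=1096
r = (7×973 - 70×78)/√((7×872 - 70²)(7×1096 - 78²))
= 1351/√(1204×1588) = 1351/√1911952 ≈ 1351/1382.7335 ≈ 0.9771

r ≈ 0.9771


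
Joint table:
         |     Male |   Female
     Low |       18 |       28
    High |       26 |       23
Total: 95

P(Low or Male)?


P(Low∨Male) = P(Low) + P(Male) - P(Low∧Male)
= (46 + 44 - 18)/95 = 72/95

P = 72/95 ≈ 75.79%


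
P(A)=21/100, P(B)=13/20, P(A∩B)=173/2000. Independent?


P(A)×P(B) = 273/2000
P(A∩B) = 173/2000
Not equal → NOT independent

No, not independent


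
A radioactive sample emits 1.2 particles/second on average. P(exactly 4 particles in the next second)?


Poisson(λ=1.2): P(X=4) = e^(-λ)×λ^k/k!
= e^(-1.2) × 1.2^4 / 4!
≈ 0.3011942119 × 2.0736 / 24 ≈ 0.026023

P(X=4) ≈ 0.026023 ≈ 2.60%


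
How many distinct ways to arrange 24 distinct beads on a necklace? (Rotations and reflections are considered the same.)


Free circular arrangements: rotations and reflections both identified.
(n-1)!/2 = 23!/2 = 25852016738884976640000/2 = 12926008369442488320000

12926008369442488320000


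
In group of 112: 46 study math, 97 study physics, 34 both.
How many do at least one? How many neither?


|A∪B| = 46+97-34 = 109
Neither = 112-109 = 3

At least one: 109; Neither: 3


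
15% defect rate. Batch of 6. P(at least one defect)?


P(all good) = (17/20)^6 = 24137569/64000000
P(≥1 defect) = 39862431/64000000

P = 39862431/64000000 ≈ 62.29%


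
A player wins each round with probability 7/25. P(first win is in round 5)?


Geometric: P(X=5) = (1-p)^(k-1)×p = (18/25)^4×7/25 = 734832/9765625

P(X=5) = 734832/9765625 ≈ 7.52%


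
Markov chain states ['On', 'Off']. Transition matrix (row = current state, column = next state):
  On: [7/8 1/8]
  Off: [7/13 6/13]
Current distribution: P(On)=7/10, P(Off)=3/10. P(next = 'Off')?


P(next=Off) = Σᵢ P(now=i)×P(i→Off)
= 7/10×1/8 + 3/10×6/13
= 7/80 + 9/65 = 47/208

P = 47/208 ≈ 0.2260


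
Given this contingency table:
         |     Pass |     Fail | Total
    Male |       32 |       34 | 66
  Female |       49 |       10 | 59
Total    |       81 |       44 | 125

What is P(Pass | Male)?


P(Pass | Male) = 32/(32+34) = 32/66 = 16/33

P(Pass|Male) = 16/33 ≈ 48.48%


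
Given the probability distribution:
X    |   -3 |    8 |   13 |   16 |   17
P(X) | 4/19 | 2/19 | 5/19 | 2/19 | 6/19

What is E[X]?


E[X] = Σ x·P(X=x)
= (-3)×(4/19) + (8)×(2/19) + (13)×(5/19) + (16)×(2/19) + (17)×(6/19)
= 203/19

E[X] = 203/19


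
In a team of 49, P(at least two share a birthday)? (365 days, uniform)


P(all different) = Π(365-i)/365 for i=0..48
= 0.034220
P(match) = 1 - 0.034220 = 0.965780

P ≈ 0.9658 ≈ 96.58%


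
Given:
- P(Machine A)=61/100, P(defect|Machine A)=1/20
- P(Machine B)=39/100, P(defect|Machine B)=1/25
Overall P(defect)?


P(B) = Σ P(B|Aᵢ)×P(Aᵢ)
  1/20×61/100 = 61/2000
  1/25×39/100 = 39/2500
Sum = 461/10000

P(defect) = 461/10000 ≈ 4.61%


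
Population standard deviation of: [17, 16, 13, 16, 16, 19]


Mean = 97/6
  (17-97/6)²=25/36
  (16-97/6)²=1/36
  (13-97/6)²=361/36
  (16-97/6)²=1/36
  (16-97/6)²=1/36
  (19-97/6)²=289/36
Σ(x-μ)² = 113/6
σ² = (113/6)/6 = 113/36

σ = √(113/36) ≈ 1.7717


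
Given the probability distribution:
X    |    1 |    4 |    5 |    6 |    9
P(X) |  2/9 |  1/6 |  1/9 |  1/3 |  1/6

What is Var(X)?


E[X] = 89/18
E[X²] = 187/6
Var(X) = E[X²] - (E[X])² = 187/6 - 7921/324 = 2177/324

Var(X) = 2177/324 ≈ 6.7191


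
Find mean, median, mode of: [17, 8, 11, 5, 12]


Sorted: [5, 8, 11, 12, 17]
Mean = 53/5
Median = 11
Freq: {17: 1, 8: 1, 11: 1, 5: 1, 12: 1}
Mode: No mode

Mean=53/5, Median=11, Mode=No mode


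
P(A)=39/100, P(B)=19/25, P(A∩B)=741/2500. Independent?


P(A)×P(B) = 741/2500
P(A∩B) = 741/2500
Equal ✓ → Independent

Yes, independent


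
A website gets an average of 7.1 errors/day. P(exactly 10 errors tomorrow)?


Poisson(λ=7.1): P(X=10) = e^(-λ)×λ^k/k!
= e^(-7.1) × 7.1^10 / 10!
≈ 0.0008251049233 × 325524355.101 / 3628800 ≈ 0.074017

P(X=10) ≈ 0.074017 ≈ 7.40%


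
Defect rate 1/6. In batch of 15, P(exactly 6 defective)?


Binomial: P(X=6) = C(15,6)×p^6×(1-p)^9
= 5005 × 1/46656 × 1953125/10077696 = 9775390625/470184984576

P(X=6) = 9775390625/470184984576 ≈ 2.08%


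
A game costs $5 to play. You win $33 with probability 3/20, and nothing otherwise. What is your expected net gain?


E[gain] = (33-5)×3/20 + (-5)×17/20
= 21/5 - 17/4 = -1/20

Expected net gain = $-1/20 ≈ $-0.05
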